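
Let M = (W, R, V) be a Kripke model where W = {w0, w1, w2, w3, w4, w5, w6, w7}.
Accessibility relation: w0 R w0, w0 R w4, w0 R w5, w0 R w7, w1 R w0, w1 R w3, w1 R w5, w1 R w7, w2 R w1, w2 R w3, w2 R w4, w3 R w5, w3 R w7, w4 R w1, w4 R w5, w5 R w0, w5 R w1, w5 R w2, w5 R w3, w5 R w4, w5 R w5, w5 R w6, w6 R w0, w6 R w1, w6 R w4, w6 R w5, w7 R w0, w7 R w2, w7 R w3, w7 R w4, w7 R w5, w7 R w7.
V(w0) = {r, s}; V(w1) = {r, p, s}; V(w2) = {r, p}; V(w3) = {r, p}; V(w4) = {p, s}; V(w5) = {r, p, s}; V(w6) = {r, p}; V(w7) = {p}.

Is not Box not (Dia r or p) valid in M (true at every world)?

Let φ = not Box not (Dia r or p). Evaluate φ at each world:
  w0 (successors {w0, w4, w5, w7}): φ is true.
  w1 (successors {w0, w3, w5, w7}): φ is true.
  w2 (successors {w1, w3, w4}): φ is true.
  w3 (successors {w5, w7}): φ is true.
  w4 (successors {w1, w5}): φ is true.
  w5 (successors {w0, w1, w2, w3, w4, w5, w6}): φ is true.
  w6 (successors {w0, w1, w4, w5}): φ is true.
  w7 (successors {w0, w2, w3, w4, w5, w7}): φ is true.
For instance, at w1:
  At w1: Box not (Dia r or p) is false, so not Box not (Dia r or p) is true.
    At w1: Box not (Dia r or p) requires not (Dia r or p) at every successor {w0, w3, w5, w7}.
      not (Dia r or p) fails at w0, so Box not (Dia r or p) is false at w1.

Yes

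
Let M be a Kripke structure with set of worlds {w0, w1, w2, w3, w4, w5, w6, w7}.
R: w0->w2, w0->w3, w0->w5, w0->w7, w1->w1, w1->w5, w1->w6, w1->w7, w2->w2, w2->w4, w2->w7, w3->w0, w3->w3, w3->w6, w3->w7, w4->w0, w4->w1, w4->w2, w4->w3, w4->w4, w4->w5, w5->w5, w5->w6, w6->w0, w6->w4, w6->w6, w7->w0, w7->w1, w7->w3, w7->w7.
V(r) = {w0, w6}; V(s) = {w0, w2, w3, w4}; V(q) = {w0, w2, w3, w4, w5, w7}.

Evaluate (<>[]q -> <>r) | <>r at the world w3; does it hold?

Recall that []ψ holds at a world iff ψ holds at every accessible world, and <>ψ holds iff ψ holds at some accessible world.
At w3: <>[]q -> <>r is true, <>r is true, so (<>[]q -> <>r) | <>r is true.
  At w3: <>[]q is true, <>r is true, so <>[]q -> <>r is true.
    At w3: <>[]q requires []q at some successor in {w0, w3, w6, w7}.
      []q holds at w0, so <>[]q is true at w3.
    At w3: <>r requires r at some successor in {w0, w3, w6, w7}.
      r holds at w0, so <>r is true at w3.
  At w3: <>r requires r at some successor in {w0, w3, w6, w7}.
    r holds at w0, so <>r is true at w3.

Yes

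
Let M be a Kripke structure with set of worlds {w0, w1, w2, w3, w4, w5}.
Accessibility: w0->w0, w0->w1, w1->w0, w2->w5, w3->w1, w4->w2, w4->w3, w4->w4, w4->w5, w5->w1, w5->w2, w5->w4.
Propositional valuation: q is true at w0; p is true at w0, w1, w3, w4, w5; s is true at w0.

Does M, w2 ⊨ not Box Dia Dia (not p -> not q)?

No

Recall that Box ψ holds at a world iff ψ holds at every accessible world, and Dia ψ holds iff ψ holds at some accessible world.
At w2: Box Dia Dia (not p -> not q) is true, so not Box Dia Dia (not p -> not q) is false.
  At w2: Box Dia Dia (not p -> not q) requires Dia Dia (not p -> not q) at every successor {w5}.
      At w5: Dia Dia (not p -> not q) requires Dia (not p -> not q) at some successor in {w1, w2, w4}.
        Dia (not p -> not q) holds at w1, so Dia Dia (not p -> not q) is true at w5.
  So Box Dia Dia (not p -> not q) is true at w2.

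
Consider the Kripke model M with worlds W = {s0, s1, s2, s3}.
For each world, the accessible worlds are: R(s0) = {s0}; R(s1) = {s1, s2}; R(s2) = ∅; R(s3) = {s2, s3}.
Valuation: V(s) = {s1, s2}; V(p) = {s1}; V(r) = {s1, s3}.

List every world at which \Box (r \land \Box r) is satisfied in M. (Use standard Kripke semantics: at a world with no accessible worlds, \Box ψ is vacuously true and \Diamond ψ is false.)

s2

Let φ = \Box (r \land \Box r). Evaluate φ at each world:
  s0 (successors {s0}): φ is false.
  s1 (successors {s1, s2}): φ is false.
  s2 (successors ∅): φ is true.
  s3 (successors {s2, s3}): φ is false.
For instance, at s3:
  At s3: \Box (r \land \Box r) requires r \land \Box r at every successor {s2, s3}.
    r \land \Box r fails at s2, so \Box (r \land \Box r) is false at s3.
      At s2: r is false, \Box r is true, so r \land \Box r is false.
Satisfying worlds: {s2}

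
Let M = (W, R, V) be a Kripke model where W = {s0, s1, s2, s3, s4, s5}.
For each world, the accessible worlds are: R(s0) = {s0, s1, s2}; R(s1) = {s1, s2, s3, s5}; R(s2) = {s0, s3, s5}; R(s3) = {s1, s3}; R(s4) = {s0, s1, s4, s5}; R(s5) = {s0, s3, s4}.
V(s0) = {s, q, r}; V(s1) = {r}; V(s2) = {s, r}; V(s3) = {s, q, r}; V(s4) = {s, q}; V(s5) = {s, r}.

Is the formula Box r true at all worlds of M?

Let φ = Box r. Evaluate φ at each world:
  s0 (successors {s0, s1, s2}): φ is true.
  s1 (successors {s1, s2, s3, s5}): φ is true.
  s2 (successors {s0, s3, s5}): φ is true.
  s3 (successors {s1, s3}): φ is true.
  s4 (successors {s0, s1, s4, s5}): φ is false.
  s5 (successors {s0, s3, s4}): φ is false.
Detail at s4 (counterexample):
  At s4: Box r requires r at every successor {s0, s1, s4, s5}.
    r fails at s4, so Box r is false at s4.

No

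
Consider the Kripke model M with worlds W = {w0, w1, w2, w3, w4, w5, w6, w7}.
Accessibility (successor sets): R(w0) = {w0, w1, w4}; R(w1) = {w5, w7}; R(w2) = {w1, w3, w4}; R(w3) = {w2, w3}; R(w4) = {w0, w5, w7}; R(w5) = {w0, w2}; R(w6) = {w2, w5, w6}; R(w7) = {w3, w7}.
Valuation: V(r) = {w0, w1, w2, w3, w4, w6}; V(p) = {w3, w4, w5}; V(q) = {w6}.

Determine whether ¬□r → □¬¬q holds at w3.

At w3: ¬□r is false, □¬¬q is false, so ¬□r → □¬¬q is true.
  At w3: □r is true, so ¬□r is false.
    At w3: □r requires r at every successor {w2, w3}.
      At w2: r is true.
      At w3: r is true.
    So □r is true at w3.
  At w3: □¬¬q requires ¬¬q at every successor {w2, w3}.
    ¬¬q fails at w2, so □¬¬q is false at w3.

Yes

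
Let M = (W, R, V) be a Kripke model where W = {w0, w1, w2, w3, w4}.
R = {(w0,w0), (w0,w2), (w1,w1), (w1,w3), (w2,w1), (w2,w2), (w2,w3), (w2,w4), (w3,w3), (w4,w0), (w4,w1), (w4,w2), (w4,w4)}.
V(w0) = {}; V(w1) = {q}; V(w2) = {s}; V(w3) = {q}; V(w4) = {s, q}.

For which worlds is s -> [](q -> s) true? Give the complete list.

Recall that []ψ holds at a world iff ψ holds at every accessible world, and <>ψ holds iff ψ holds at some accessible world.
Let φ = s -> [](q -> s). Evaluate φ at each world:
  w0 (successors {w0, w2}): φ is true.
  w1 (successors {w1, w3}): φ is true.
  w2 (successors {w1, w2, w3, w4}): φ is false.
  w3 (successors {w3}): φ is true.
  w4 (successors {w0, w1, w2, w4}): φ is false.
For instance, at w4:
  At w4: s is true, [](q -> s) is false, so s -> [](q -> s) is false.
    At w4: [](q -> s) requires q -> s at every successor {w0, w1, w2, w4}.
      q -> s fails at w1, so [](q -> s) is false at w4.
Satisfying worlds: {w0, w1, w3}

w0, w1, w3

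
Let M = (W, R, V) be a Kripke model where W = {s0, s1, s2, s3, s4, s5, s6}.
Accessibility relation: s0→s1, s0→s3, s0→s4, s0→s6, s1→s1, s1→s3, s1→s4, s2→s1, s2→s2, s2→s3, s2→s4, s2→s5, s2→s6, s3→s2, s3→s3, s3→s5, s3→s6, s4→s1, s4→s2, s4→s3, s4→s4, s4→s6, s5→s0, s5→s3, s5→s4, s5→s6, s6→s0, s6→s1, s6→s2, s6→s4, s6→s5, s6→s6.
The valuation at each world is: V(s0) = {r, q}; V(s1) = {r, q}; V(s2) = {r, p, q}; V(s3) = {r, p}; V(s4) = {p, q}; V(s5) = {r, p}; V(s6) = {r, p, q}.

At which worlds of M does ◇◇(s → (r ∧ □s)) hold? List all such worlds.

s0, s1, s2, s3, s4, s5, s6

Let φ = ◇◇(s → (r ∧ □s)). Evaluate φ at each world:
  s0 (successors {s1, s3, s4, s6}): φ is true.
  s1 (successors {s1, s3, s4}): φ is true.
  s2 (successors {s1, s2, s3, s4, s5, s6}): φ is true.
  s3 (successors {s2, s3, s5, s6}): φ is true.
  s4 (successors {s1, s2, s3, s4, s6}): φ is true.
  s5 (successors {s0, s3, s4, s6}): φ is true.
  s6 (successors {s0, s1, s2, s4, s5, s6}): φ is true.
For instance, at s1:
  At s1: ◇◇(s → (r ∧ □s)) requires ◇(s → (r ∧ □s)) at some successor in {s1, s3, s4}.
    ◇(s → (r ∧ □s)) holds at s1, so ◇◇(s → (r ∧ □s)) is true at s1.
      At s1: ◇(s → (r ∧ □s)) requires s → (r ∧ □s) at some successor in {s1, s3, s4}.
        s → (r ∧ □s) holds at s1, so ◇(s → (r ∧ □s)) is true at s1.
Satisfying worlds: {s0, s1, s2, s3, s4, s5, s6}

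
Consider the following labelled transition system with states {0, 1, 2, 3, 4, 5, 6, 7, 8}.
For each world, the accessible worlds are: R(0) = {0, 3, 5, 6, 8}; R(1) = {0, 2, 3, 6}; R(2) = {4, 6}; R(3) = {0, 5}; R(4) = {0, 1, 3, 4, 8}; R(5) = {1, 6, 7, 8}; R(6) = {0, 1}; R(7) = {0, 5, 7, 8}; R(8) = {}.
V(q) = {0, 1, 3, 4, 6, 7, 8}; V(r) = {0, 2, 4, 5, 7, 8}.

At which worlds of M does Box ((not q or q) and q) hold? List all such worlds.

Let φ = Box ((not q or q) and q). Evaluate φ at each world:
  0 (successors {0, 3, 5, 6, 8}): φ is false.
  1 (successors {0, 2, 3, 6}): φ is false.
  2 (successors {4, 6}): φ is true.
  3 (successors {0, 5}): φ is false.
  4 (successors {0, 1, 3, 4, 8}): φ is true.
  5 (successors {1, 6, 7, 8}): φ is true.
  6 (successors {0, 1}): φ is true.
  7 (successors {0, 5, 7, 8}): φ is false.
  8 (successors ∅): φ is true.
For instance, at 7:
  At 7: Box ((not q or q) and q) requires (not q or q) and q at every successor {0, 5, 7, 8}.
    (not q or q) and q fails at 5, so Box ((not q or q) and q) is false at 7.
Satisfying worlds: {2, 4, 5, 6, 8}

2, 4, 5, 6, 8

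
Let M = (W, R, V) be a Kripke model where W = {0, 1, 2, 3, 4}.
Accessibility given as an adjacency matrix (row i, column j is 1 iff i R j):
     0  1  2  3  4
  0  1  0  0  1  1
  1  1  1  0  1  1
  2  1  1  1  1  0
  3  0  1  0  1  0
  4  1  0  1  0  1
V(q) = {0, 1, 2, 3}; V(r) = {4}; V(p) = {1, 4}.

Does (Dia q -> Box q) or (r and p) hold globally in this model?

Recall that Box ψ holds at a world iff ψ holds at every accessible world, and Dia ψ holds iff ψ holds at some accessible world.
Let φ = (Dia q -> Box q) or (r and p). Evaluate φ at each world:
  0 (successors {0, 3, 4}): φ is false.
  1 (successors {0, 1, 3, 4}): φ is false.
  2 (successors {0, 1, 2, 3}): φ is true.
  3 (successors {1, 3}): φ is true.
  4 (successors {0, 2, 4}): φ is true.
Detail at 0 (counterexample):
  At 0: Dia q -> Box q is false, r and p is false, so (Dia q -> Box q) or (r and p) is false.
    At 0: Dia q is true, Box q is false, so Dia q -> Box q is false.
      At 0: Dia q requires q at some successor in {0, 3, 4}.
        q holds at 0, so Dia q is true at 0.
      At 0: Box q requires q at every successor {0, 3, 4}.
        q fails at 4, so Box q is false at 0.

No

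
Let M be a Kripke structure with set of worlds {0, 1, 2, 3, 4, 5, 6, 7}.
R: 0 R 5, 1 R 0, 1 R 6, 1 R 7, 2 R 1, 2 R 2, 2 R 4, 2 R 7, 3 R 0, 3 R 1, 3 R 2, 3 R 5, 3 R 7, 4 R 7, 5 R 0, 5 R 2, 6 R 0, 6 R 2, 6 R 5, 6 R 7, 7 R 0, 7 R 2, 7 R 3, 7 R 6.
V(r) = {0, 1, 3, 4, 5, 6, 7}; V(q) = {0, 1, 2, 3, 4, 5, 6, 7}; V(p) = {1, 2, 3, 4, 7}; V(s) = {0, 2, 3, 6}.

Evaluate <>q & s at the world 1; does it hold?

No

Recall that <>ψ holds at a world iff ψ holds at some accessible world.
At 1: <>q is true, s is false, so <>q & s is false.
  At 1: <>q requires q at some successor in {0, 6, 7}.
    q holds at 0, so <>q is true at 1.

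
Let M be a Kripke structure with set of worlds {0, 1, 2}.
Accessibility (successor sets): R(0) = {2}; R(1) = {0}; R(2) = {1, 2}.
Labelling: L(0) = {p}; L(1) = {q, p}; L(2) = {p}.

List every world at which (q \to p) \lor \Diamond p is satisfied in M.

Let φ = (q \to p) \lor \Diamond p. Evaluate φ at each world:
  0 (successors {2}): φ is true.
  1 (successors {0}): φ is true.
  2 (successors {1, 2}): φ is true.
For instance, at 0:
  At 0: q \to p is true, \Diamond p is true, so (q \to p) \lor \Diamond p is true.
    At 0: \Diamond p requires p at some successor in {2}.
      p holds at 2, so \Diamond p is true at 0.
Satisfying worlds: {0, 1, 2}

0, 1, 2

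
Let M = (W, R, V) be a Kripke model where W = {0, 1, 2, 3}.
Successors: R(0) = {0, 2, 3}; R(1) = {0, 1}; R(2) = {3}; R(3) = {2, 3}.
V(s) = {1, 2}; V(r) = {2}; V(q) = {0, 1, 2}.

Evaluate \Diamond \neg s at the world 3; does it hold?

Recall that \Diamond ψ holds at a world iff ψ holds at some accessible world.
At 3: \Diamond \neg s requires \neg s at some successor in {2, 3}.
  \neg s holds at 3, so \Diamond \neg s is true at 3.

Yes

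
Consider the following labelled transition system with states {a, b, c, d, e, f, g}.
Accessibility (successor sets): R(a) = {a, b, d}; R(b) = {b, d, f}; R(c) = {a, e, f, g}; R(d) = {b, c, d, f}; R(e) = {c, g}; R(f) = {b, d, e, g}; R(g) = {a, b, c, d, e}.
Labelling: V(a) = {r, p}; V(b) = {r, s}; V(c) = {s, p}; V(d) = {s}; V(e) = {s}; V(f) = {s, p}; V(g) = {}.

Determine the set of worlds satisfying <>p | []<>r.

a, b, c, d, e, g

Let φ = <>p | []<>r. Evaluate φ at each world:
  a (successors {a, b, d}): φ is true.
  b (successors {b, d, f}): φ is true.
  c (successors {a, e, f, g}): φ is true.
  d (successors {b, c, d, f}): φ is true.
  e (successors {c, g}): φ is true.
  f (successors {b, d, e, g}): φ is false.
  g (successors {a, b, c, d, e}): φ is true.
For instance, at g:
  At g: <>p is true, []<>r is false, so <>p | []<>r is true.
    At g: <>p requires p at some successor in {a, b, c, d, e}.
      p holds at a, so <>p is true at g.
    At g: []<>r requires <>r at every successor {a, b, c, d, e}.
      <>r fails at e, so []<>r is false at g.
Satisfying worlds: {a, b, c, d, e, g}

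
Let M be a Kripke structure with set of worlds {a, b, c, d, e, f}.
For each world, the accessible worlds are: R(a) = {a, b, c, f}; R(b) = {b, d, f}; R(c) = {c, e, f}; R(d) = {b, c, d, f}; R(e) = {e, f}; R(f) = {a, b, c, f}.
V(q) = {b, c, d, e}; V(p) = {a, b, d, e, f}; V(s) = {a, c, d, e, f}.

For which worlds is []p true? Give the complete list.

b, e

Let φ = []p. Evaluate φ at each world:
  a (successors {a, b, c, f}): φ is false.
  b (successors {b, d, f}): φ is true.
  c (successors {c, e, f}): φ is false.
  d (successors {b, c, d, f}): φ is false.
  e (successors {e, f}): φ is true.
  f (successors {a, b, c, f}): φ is false.
For instance, at b:
  At b: []p requires p at every successor {b, d, f}.
    At b: p is true.
    At d: p is true.
    At f: p is true.
  So []p is true at b.
Satisfying worlds: {b, e}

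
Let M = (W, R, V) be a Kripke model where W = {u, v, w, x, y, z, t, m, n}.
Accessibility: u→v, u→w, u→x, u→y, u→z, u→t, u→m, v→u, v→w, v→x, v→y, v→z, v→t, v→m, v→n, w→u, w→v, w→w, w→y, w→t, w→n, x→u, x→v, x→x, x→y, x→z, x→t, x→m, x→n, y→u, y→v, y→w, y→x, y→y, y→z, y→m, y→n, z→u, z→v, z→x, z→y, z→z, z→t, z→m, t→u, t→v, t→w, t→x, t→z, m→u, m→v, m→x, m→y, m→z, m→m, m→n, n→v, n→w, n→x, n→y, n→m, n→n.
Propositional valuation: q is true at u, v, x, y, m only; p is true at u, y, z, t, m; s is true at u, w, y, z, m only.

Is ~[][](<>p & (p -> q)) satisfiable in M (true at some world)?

Yes

Let φ = ~[][](<>p & (p -> q)). Evaluate φ at each world:
  u (successors {v, w, x, y, z, t, m}): φ is true.
  v (successors {u, w, x, y, z, t, m, n}): φ is true.
  w (successors {u, v, w, y, t, n}): φ is true.
  x (successors {u, v, x, y, z, t, m, n}): φ is true.
  y (successors {u, v, w, x, y, z, m, n}): φ is true.
  z (successors {u, v, x, y, z, t, m}): φ is true.
  t (successors {u, v, w, x, z}): φ is true.
  m (successors {u, v, x, y, z, m, n}): φ is true.
  n (successors {v, w, x, y, m, n}): φ is true.
Detail at u (witness):
  At u: [][](<>p & (p -> q)) is false, so ~[][](<>p & (p -> q)) is true.
    At u: [][](<>p & (p -> q)) requires [](<>p & (p -> q)) at every successor {v, w, x, y, z, t, m}.
      [](<>p & (p -> q)) fails at v, so [][](<>p & (p -> q)) is false at u.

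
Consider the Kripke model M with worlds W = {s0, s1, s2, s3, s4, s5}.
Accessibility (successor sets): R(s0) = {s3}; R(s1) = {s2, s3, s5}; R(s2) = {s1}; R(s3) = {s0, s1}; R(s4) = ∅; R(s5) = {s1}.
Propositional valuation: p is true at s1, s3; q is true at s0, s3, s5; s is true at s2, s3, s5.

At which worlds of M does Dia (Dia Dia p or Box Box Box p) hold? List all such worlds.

s0, s1, s2, s3, s5

Let φ = Dia (Dia Dia p or Box Box Box p). Evaluate φ at each world:
  s0 (successors {s3}): φ is true.
  s1 (successors {s2, s3, s5}): φ is true.
  s2 (successors {s1}): φ is true.
  s3 (successors {s0, s1}): φ is true.
  s4 (successors ∅): φ is false.
  s5 (successors {s1}): φ is true.
For instance, at s5:
  At s5: Dia (Dia Dia p or Box Box Box p) requires Dia Dia p or Box Box Box p at some successor in {s1}.
    Dia Dia p or Box Box Box p holds at s1, so Dia (Dia Dia p or Box Box Box p) is true at s5.
      At s1: Dia Dia p is true, Box Box Box p is false, so Dia Dia p or Box Box Box p is true.
Satisfying worlds: {s0, s1, s2, s3, s5}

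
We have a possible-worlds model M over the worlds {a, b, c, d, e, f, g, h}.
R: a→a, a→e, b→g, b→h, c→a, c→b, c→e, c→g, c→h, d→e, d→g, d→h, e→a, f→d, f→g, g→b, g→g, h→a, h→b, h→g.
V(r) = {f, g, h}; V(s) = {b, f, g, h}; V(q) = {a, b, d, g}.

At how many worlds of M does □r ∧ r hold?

0

Let φ = □r ∧ r. Evaluate φ at each world:
  a (successors {a, e}): φ is false.
  b (successors {g, h}): φ is false.
  c (successors {a, b, e, g, h}): φ is false.
  d (successors {e, g, h}): φ is false.
  e (successors {a}): φ is false.
  f (successors {d, g}): φ is false.
  g (successors {b, g}): φ is false.
  h (successors {a, b, g}): φ is false.
For instance, at a:
  At a: □r is false, r is false, so □r ∧ r is false.
    At a: □r requires r at every successor {a, e}.
      r fails at a, so □r is false at a.
Satisfying worlds: none.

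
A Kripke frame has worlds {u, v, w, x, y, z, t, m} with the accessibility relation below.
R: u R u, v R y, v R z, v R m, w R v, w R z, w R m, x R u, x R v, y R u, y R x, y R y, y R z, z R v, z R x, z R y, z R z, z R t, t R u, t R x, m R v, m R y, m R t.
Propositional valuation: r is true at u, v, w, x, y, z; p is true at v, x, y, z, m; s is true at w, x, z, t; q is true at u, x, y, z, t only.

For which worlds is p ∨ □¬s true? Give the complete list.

Recall that □ψ holds at a world iff ψ holds at every accessible world, and ◇ψ holds iff ψ holds at some accessible world.
Let φ = p ∨ □¬s. Evaluate φ at each world:
  u (successors {u}): φ is true.
  v (successors {y, z, m}): φ is true.
  w (successors {v, z, m}): φ is false.
  x (successors {u, v}): φ is true.
  y (successors {u, x, y, z}): φ is true.
  z (successors {v, x, y, z, t}): φ is true.
  t (successors {u, x}): φ is false.
  m (successors {v, y, t}): φ is true.
For instance, at u:
  At u: p is false, □¬s is true, so p ∨ □¬s is true.
    At u: □¬s requires ¬s at every successor {u}.
      At u: ¬s is true.
    So □¬s is true at u.
Satisfying worlds: {u, v, x, y, z, m}

u, v, x, y, z, m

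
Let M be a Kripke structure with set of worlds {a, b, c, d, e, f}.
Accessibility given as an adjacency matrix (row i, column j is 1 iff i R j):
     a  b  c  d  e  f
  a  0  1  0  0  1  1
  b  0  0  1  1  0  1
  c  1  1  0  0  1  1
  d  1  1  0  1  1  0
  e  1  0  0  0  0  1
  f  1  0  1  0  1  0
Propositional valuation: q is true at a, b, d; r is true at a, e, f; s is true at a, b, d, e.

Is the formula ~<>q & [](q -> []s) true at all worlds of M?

No

Let φ = ~<>q & [](q -> []s). Evaluate φ at each world:
  a (successors {b, e, f}): φ is false.
  b (successors {c, d, f}): φ is false.
  c (successors {a, b, e, f}): φ is false.
  d (successors {a, b, d, e}): φ is false.
  e (successors {a, f}): φ is false.
  f (successors {a, c, e}): φ is false.
Detail at a (counterexample):
  At a: ~<>q is false, [](q -> []s) is false, so ~<>q & [](q -> []s) is false.
    At a: <>q is true, so ~<>q is false.
      At a: <>q requires q at some successor in {b, e, f}.
        q holds at b, so <>q is true at a.
    At a: [](q -> []s) requires q -> []s at every successor {b, e, f}.
      q -> []s fails at b, so [](q -> []s) is false at a.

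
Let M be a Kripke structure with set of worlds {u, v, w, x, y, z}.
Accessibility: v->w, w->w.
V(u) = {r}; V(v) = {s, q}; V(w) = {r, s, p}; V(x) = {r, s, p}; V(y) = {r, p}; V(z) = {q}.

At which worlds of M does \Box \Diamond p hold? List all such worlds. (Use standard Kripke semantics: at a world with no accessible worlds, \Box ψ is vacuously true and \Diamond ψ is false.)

u, v, w, x, y, z

Let φ = \Box \Diamond p. Evaluate φ at each world:
  u (successors ∅): φ is true.
  v (successors {w}): φ is true.
  w (successors {w}): φ is true.
  x (successors ∅): φ is true.
  y (successors ∅): φ is true.
  z (successors ∅): φ is true.
For instance, at w:
  At w: \Box \Diamond p requires \Diamond p at every successor {w}.
      At w: \Diamond p requires p at some successor in {w}.
        p holds at w, so \Diamond p is true at w.
  So \Box \Diamond p is true at w.
Satisfying worlds: {u, v, w, x, y, z}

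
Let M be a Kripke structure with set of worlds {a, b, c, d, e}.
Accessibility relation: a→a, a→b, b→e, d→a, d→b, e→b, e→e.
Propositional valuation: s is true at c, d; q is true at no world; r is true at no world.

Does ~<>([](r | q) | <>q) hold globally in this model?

Let φ = ~<>([](r | q) | <>q). Evaluate φ at each world:
  a (successors {a, b}): φ is true.
  b (successors {e}): φ is true.
  c (successors ∅): φ is true.
  d (successors {a, b}): φ is true.
  e (successors {b, e}): φ is true.
For instance, at e:
  At e: <>([](r | q) | <>q) is false, so ~<>([](r | q) | <>q) is true.
    At e: <>([](r | q) | <>q) requires [](r | q) | <>q at some successor in {b, e}.
      At b: [](r | q) | <>q is false.
      At e: [](r | q) | <>q is false.
    So <>([](r | q) | <>q) is false at e.

Yes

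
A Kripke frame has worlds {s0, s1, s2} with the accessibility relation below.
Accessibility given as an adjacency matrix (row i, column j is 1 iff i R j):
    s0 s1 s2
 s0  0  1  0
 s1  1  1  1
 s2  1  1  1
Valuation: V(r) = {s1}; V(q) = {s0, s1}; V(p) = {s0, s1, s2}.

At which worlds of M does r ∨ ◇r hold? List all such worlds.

s0, s1, s2

Recall that ◇ψ holds at a world iff ψ holds at some accessible world.
Let φ = r ∨ ◇r. Evaluate φ at each world:
  s0 (successors {s1}): φ is true.
  s1 (successors {s0, s1, s2}): φ is true.
  s2 (successors {s0, s1, s2}): φ is true.
For instance, at s2:
  At s2: r is false, ◇r is true, so r ∨ ◇r is true.
    At s2: ◇r requires r at some successor in {s0, s1, s2}.
      r holds at s1, so ◇r is true at s2.
Satisfying worlds: {s0, s1, s2}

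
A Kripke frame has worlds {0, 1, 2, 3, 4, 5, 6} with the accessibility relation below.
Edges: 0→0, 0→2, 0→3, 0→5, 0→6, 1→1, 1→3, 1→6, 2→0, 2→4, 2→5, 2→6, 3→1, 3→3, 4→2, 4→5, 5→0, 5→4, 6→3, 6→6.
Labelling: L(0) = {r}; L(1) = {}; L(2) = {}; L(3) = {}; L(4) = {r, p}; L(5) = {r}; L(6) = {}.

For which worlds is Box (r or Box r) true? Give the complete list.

Recall that Box ψ holds at a world iff ψ holds at every accessible world, and Dia ψ holds iff ψ holds at some accessible world.
Let φ = Box (r or Box r). Evaluate φ at each world:
  0 (successors {0, 2, 3, 5, 6}): φ is false.
  1 (successors {1, 3, 6}): φ is false.
  2 (successors {0, 4, 5, 6}): φ is false.
  3 (successors {1, 3}): φ is false.
  4 (successors {2, 5}): φ is false.
  5 (successors {0, 4}): φ is true.
  6 (successors {3, 6}): φ is false.
For instance, at 0:
  At 0: Box (r or Box r) requires r or Box r at every successor {0, 2, 3, 5, 6}.
    r or Box r fails at 2, so Box (r or Box r) is false at 0.
      At 2: r is false, Box r is false, so r or Box r is false.
Satisfying worlds: {5}

5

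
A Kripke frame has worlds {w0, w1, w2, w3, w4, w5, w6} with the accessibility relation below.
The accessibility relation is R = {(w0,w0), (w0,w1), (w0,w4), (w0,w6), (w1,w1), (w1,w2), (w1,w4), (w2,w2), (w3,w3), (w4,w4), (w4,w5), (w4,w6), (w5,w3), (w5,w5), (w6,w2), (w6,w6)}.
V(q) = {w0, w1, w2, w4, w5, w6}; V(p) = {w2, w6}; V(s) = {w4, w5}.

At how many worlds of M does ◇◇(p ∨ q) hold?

6

Recall that ◇ψ holds at a world iff ψ holds at some accessible world.
Let φ = ◇◇(p ∨ q). Evaluate φ at each world:
  w0 (successors {w0, w1, w4, w6}): φ is true.
  w1 (successors {w1, w2, w4}): φ is true.
  w2 (successors {w2}): φ is true.
  w3 (successors {w3}): φ is false.
  w4 (successors {w4, w5, w6}): φ is true.
  w5 (successors {w3, w5}): φ is true.
  w6 (successors {w2, w6}): φ is true.
For instance, at w2:
  At w2: ◇◇(p ∨ q) requires ◇(p ∨ q) at some successor in {w2}.
    ◇(p ∨ q) holds at w2, so ◇◇(p ∨ q) is true at w2.
      At w2: ◇(p ∨ q) requires p ∨ q at some successor in {w2}.
        p ∨ q holds at w2, so ◇(p ∨ q) is true at w2.
Satisfying worlds: {w0, w1, w2, w4, w5, w6}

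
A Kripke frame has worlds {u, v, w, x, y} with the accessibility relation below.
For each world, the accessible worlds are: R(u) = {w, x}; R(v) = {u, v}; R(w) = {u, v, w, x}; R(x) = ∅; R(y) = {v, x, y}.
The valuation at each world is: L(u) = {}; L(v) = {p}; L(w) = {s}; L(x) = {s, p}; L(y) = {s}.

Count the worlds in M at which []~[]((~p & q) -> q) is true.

Let φ = []~[]((~p & q) -> q). Evaluate φ at each world:
  u (successors {w, x}): φ is false.
  v (successors {u, v}): φ is false.
  w (successors {u, v, w, x}): φ is false.
  x (successors ∅): φ is true.
  y (successors {v, x, y}): φ is false.
For instance, at u:
  At u: []~[]((~p & q) -> q) requires ~[]((~p & q) -> q) at every successor {w, x}.
    ~[]((~p & q) -> q) fails at w, so []~[]((~p & q) -> q) is false at u.
      At w: []((~p & q) -> q) is true, so ~[]((~p & q) -> q) is false.
Satisfying worlds: {x}

1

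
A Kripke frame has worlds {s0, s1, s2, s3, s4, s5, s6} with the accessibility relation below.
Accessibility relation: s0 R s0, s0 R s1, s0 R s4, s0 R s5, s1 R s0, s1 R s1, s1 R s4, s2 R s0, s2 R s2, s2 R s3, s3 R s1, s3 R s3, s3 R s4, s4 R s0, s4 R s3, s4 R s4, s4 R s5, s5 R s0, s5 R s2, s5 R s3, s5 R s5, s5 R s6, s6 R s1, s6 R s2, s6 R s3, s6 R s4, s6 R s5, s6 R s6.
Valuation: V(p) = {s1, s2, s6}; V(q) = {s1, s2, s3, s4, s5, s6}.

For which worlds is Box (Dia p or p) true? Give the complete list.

s2, s5

Let φ = Box (Dia p or p). Evaluate φ at each world:
  s0 (successors {s0, s1, s4, s5}): φ is false.
  s1 (successors {s0, s1, s4}): φ is false.
  s2 (successors {s0, s2, s3}): φ is true.
  s3 (successors {s1, s3, s4}): φ is false.
  s4 (successors {s0, s3, s4, s5}): φ is false.
  s5 (successors {s0, s2, s3, s5, s6}): φ is true.
  s6 (successors {s1, s2, s3, s4, s5, s6}): φ is false.
For instance, at s5:
  At s5: Box (Dia p or p) requires Dia p or p at every successor {s0, s2, s3, s5, s6}.
    At s0: Dia p or p is true.
    At s2: Dia p or p is true.
    At s3: Dia p or p is true.
    At s5: Dia p or p is true.
    At s6: Dia p or p is true.
  So Box (Dia p or p) is true at s5.
Satisfying worlds: {s2, s5}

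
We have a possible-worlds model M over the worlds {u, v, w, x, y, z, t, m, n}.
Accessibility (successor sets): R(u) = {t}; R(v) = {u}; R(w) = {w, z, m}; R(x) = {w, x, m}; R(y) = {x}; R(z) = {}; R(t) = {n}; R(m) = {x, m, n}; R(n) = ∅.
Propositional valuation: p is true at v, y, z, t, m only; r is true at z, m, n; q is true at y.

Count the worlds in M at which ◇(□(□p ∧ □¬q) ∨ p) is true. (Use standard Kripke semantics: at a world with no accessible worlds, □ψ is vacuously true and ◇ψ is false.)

5

Let φ = ◇(□(□p ∧ □¬q) ∨ p). Evaluate φ at each world:
  u (successors {t}): φ is true.
  v (successors {u}): φ is false.
  w (successors {w, z, m}): φ is true.
  x (successors {w, x, m}): φ is true.
  y (successors {x}): φ is false.
  z (successors ∅): φ is false.
  t (successors {n}): φ is true.
  m (successors {x, m, n}): φ is true.
  n (successors ∅): φ is false.
For instance, at x:
  At x: ◇(□(□p ∧ □¬q) ∨ p) requires □(□p ∧ □¬q) ∨ p at some successor in {w, x, m}.
    □(□p ∧ □¬q) ∨ p holds at m, so ◇(□(□p ∧ □¬q) ∨ p) is true at x.
      At m: □(□p ∧ □¬q) is false, p is true, so □(□p ∧ □¬q) ∨ p is true.
Satisfying worlds: {u, w, x, t, m}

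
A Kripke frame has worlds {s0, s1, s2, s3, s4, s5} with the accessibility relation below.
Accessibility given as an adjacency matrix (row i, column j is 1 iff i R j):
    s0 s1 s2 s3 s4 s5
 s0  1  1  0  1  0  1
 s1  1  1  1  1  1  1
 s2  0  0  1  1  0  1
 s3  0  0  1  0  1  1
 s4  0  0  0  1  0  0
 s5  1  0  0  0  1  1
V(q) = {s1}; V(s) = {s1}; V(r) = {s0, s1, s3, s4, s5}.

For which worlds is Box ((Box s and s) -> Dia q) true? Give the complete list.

Let φ = Box ((Box s and s) -> Dia q). Evaluate φ at each world:
  s0 (successors {s0, s1, s3, s5}): φ is true.
  s1 (successors {s0, s1, s2, s3, s4, s5}): φ is true.
  s2 (successors {s2, s3, s5}): φ is true.
  s3 (successors {s2, s4, s5}): φ is true.
  s4 (successors {s3}): φ is true.
  s5 (successors {s0, s4, s5}): φ is true.
For instance, at s2:
  At s2: Box ((Box s and s) -> Dia q) requires (Box s and s) -> Dia q at every successor {s2, s3, s5}.
      At s2: Box s and s is false, Dia q is false, so (Box s and s) -> Dia q is true.
      At s3: Box s and s is false, Dia q is false, so (Box s and s) -> Dia q is true.
      At s5: Box s and s is false, Dia q is false, so (Box s and s) -> Dia q is true.
  So Box ((Box s and s) -> Dia q) is true at s2.
Satisfying worlds: {s0, s1, s2, s3, s4, s5}

s0, s1, s2, s3, s4, s5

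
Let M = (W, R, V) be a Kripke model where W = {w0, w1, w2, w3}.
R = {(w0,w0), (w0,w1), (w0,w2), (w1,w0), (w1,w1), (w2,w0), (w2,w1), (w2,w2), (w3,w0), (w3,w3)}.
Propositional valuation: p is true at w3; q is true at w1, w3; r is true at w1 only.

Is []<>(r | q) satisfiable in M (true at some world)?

Recall that []ψ holds at a world iff ψ holds at every accessible world, and <>ψ holds iff ψ holds at some accessible world.
Let φ = []<>(r | q). Evaluate φ at each world:
  w0 (successors {w0, w1, w2}): φ is true.
  w1 (successors {w0, w1}): φ is true.
  w2 (successors {w0, w1, w2}): φ is true.
  w3 (successors {w0, w3}): φ is true.
Detail at w0 (witness):
  At w0: []<>(r | q) requires <>(r | q) at every successor {w0, w1, w2}.
      At w0: <>(r | q) requires r | q at some successor in {w0, w1, w2}.
        r | q holds at w1, so <>(r | q) is true at w0.
      At w1: <>(r | q) requires r | q at some successor in {w0, w1}.
        r | q holds at w1, so <>(r | q) is true at w1.
      At w2: <>(r | q) requires r | q at some successor in {w0, w1, w2}.
        r | q holds at w1, so <>(r | q) is true at w2.
  So []<>(r | q) is true at w0.

Yes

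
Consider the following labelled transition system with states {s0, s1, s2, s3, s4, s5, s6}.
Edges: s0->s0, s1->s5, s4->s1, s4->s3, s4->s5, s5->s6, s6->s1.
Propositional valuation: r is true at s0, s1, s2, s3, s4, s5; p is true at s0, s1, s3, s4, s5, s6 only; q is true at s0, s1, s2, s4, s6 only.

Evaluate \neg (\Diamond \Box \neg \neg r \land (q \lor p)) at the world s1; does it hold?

Recall that \Box ψ holds at a world iff ψ holds at every accessible world, and \Diamond ψ holds iff ψ holds at some accessible world.
At s1: \Diamond \Box \neg \neg r \land (q \lor p) is false, so \neg (\Diamond \Box \neg \neg r \land (q \lor p)) is true.
  At s1: \Diamond \Box \neg \neg r is false, q \lor p is true, so \Diamond \Box \neg \neg r \land (q \lor p) is false.
    At s1: \Diamond \Box \neg \neg r requires \Box \neg \neg r at some successor in {s5}.
      At s5: \Box \neg \neg r is false.
    So \Diamond \Box \neg \neg r is false at s1.

Yes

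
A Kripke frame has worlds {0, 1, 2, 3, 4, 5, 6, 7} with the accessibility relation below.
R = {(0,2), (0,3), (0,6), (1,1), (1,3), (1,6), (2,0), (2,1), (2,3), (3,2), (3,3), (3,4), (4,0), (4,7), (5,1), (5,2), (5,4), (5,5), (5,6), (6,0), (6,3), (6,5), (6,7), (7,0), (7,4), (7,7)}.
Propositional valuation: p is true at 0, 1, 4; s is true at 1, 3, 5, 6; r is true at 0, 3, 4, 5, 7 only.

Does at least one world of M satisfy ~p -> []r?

Yes

Recall that []ψ holds at a world iff ψ holds at every accessible world, and <>ψ holds iff ψ holds at some accessible world.
Let φ = ~p -> []r. Evaluate φ at each world:
  0 (successors {2, 3, 6}): φ is true.
  1 (successors {1, 3, 6}): φ is true.
  2 (successors {0, 1, 3}): φ is false.
  3 (successors {2, 3, 4}): φ is false.
  4 (successors {0, 7}): φ is true.
  5 (successors {1, 2, 4, 5, 6}): φ is false.
  6 (successors {0, 3, 5, 7}): φ is true.
  7 (successors {0, 4, 7}): φ is true.
Detail at 0 (witness):
  At 0: ~p is false, []r is false, so ~p -> []r is true.
    At 0: []r requires r at every successor {2, 3, 6}.
      r fails at 2, so []r is false at 0.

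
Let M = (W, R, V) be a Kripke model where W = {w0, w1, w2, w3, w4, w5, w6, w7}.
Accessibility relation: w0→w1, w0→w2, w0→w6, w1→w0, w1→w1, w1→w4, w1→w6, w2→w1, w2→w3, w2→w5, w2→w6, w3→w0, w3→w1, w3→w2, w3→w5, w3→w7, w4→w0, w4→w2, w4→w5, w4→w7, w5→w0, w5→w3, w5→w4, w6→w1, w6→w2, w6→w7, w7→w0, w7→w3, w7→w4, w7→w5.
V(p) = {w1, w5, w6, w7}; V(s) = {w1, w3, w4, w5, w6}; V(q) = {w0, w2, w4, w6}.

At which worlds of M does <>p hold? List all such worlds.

w0, w1, w2, w3, w4, w6, w7

Let φ = <>p. Evaluate φ at each world:
  w0 (successors {w1, w2, w6}): φ is true.
  w1 (successors {w0, w1, w4, w6}): φ is true.
  w2 (successors {w1, w3, w5, w6}): φ is true.
  w3 (successors {w0, w1, w2, w5, w7}): φ is true.
  w4 (successors {w0, w2, w5, w7}): φ is true.
  w5 (successors {w0, w3, w4}): φ is false.
  w6 (successors {w1, w2, w7}): φ is true.
  w7 (successors {w0, w3, w4, w5}): φ is true.
For instance, at w4:
  At w4: <>p requires p at some successor in {w0, w2, w5, w7}.
    p holds at w5, so <>p is true at w4.
Satisfying worlds: {w0, w1, w2, w3, w4, w6, w7}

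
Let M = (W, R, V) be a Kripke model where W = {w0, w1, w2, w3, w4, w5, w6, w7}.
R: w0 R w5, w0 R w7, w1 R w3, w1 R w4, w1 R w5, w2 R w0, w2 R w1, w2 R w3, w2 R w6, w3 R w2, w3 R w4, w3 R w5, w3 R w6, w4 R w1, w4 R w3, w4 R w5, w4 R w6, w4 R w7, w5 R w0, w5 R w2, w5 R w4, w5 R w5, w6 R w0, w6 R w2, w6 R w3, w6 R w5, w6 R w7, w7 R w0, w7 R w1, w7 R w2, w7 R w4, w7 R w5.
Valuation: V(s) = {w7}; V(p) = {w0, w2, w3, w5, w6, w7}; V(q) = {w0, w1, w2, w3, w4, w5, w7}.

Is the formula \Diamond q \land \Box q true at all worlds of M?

No

Let φ = \Diamond q \land \Box q. Evaluate φ at each world:
  w0 (successors {w5, w7}): φ is true.
  w1 (successors {w3, w4, w5}): φ is true.
  w2 (successors {w0, w1, w3, w6}): φ is false.
  w3 (successors {w2, w4, w5, w6}): φ is false.
  w4 (successors {w1, w3, w5, w6, w7}): φ is false.
  w5 (successors {w0, w2, w4, w5}): φ is true.
  w6 (successors {w0, w2, w3, w5, w7}): φ is true.
  w7 (successors {w0, w1, w2, w4, w5}): φ is true.
Detail at w2 (counterexample):
  At w2: \Diamond q is true, \Box q is false, so \Diamond q \land \Box q is false.
    At w2: \Diamond q requires q at some successor in {w0, w1, w3, w6}.
      q holds at w0, so \Diamond q is true at w2.
    At w2: \Box q requires q at every successor {w0, w1, w3, w6}.
      q fails at w6, so \Box q is false at w2.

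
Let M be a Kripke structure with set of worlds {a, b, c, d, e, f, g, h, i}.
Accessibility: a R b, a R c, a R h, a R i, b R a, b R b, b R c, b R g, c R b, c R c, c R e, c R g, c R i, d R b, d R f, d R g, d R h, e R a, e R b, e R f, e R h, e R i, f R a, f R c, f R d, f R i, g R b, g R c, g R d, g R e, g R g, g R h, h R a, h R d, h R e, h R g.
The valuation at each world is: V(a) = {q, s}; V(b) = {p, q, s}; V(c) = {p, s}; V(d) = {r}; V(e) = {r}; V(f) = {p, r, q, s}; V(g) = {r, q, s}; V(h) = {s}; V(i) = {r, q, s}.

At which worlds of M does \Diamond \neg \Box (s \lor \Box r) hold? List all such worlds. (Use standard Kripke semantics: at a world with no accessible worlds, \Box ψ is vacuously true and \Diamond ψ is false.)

a, b, c, d, e, f, g, h

Recall that \Box ψ holds at a world iff ψ holds at every accessible world, and \Diamond ψ holds iff ψ holds at some accessible world.
Let φ = \Diamond \neg \Box (s \lor \Box r). Evaluate φ at each world:
  a (successors {b, c, h, i}): φ is true.
  b (successors {a, b, c, g}): φ is true.
  c (successors {b, c, e, g, i}): φ is true.
  d (successors {b, f, g, h}): φ is true.
  e (successors {a, b, f, h, i}): φ is true.
  f (successors {a, c, d, i}): φ is true.
  g (successors {b, c, d, e, g, h}): φ is true.
  h (successors {a, d, e, g}): φ is true.
  i (successors ∅): φ is false.
For instance, at g:
  At g: \Diamond \neg \Box (s \lor \Box r) requires \neg \Box (s \lor \Box r) at some successor in {b, c, d, e, g, h}.
    \neg \Box (s \lor \Box r) holds at c, so \Diamond \neg \Box (s \lor \Box r) is true at g.
      At c: \Box (s \lor \Box r) is false, so \neg \Box (s \lor \Box r) is true.
Satisfying worlds: {a, b, c, d, e, f, g, h}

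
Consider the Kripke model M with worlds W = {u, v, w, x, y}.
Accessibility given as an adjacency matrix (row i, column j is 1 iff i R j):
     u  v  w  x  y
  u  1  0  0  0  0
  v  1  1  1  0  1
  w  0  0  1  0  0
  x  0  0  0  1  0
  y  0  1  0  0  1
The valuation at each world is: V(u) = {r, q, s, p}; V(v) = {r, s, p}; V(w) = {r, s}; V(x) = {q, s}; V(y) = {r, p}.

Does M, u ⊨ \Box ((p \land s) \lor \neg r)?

At u: \Box ((p \land s) \lor \neg r) requires (p \land s) \lor \neg r at every successor {u}.
  At u: (p \land s) \lor \neg r is true.
So \Box ((p \land s) \lor \neg r) is true at u.

Yes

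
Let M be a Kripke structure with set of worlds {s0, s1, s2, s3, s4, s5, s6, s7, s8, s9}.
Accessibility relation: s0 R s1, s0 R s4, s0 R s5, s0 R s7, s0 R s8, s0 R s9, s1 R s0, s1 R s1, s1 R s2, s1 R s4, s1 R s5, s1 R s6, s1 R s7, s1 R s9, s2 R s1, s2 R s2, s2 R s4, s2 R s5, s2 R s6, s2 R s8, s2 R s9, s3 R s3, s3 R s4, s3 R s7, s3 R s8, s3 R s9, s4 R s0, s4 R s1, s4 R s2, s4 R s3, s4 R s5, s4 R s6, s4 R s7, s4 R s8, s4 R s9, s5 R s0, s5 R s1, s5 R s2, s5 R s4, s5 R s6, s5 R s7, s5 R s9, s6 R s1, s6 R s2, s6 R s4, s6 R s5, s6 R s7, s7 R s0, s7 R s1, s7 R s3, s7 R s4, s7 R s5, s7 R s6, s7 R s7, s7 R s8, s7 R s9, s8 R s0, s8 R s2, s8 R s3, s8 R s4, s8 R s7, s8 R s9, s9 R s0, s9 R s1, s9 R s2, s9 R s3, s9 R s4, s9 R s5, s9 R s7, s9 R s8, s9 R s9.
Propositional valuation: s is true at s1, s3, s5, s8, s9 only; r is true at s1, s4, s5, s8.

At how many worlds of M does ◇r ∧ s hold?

Let φ = ◇r ∧ s. Evaluate φ at each world:
  s0 (successors {s1, s4, s5, s7, s8, s9}): φ is false.
  s1 (successors {s0, s1, s2, s4, s5, s6, s7, s9}): φ is true.
  s2 (successors {s1, s2, s4, s5, s6, s8, s9}): φ is false.
  s3 (successors {s3, s4, s7, s8, s9}): φ is true.
  s4 (successors {s0, s1, s2, s3, s5, s6, s7, s8, s9}): φ is false.
  s5 (successors {s0, s1, s2, s4, s6, s7, s9}): φ is true.
  s6 (successors {s1, s2, s4, s5, s7}): φ is false.
  s7 (successors {s0, s1, s3, s4, s5, s6, s7, s8, s9}): φ is false.
  s8 (successors {s0, s2, s3, s4, s7, s9}): φ is true.
  s9 (successors {s0, s1, s2, s3, s4, s5, s7, s8, s9}): φ is true.
For instance, at s7:
  At s7: ◇r is true, s is false, so ◇r ∧ s is false.
    At s7: ◇r requires r at some successor in {s0, s1, s3, s4, s5, s6, s7, s8, s9}.
      r holds at s1, so ◇r is true at s7.
Satisfying worlds: {s1, s3, s5, s8, s9}

5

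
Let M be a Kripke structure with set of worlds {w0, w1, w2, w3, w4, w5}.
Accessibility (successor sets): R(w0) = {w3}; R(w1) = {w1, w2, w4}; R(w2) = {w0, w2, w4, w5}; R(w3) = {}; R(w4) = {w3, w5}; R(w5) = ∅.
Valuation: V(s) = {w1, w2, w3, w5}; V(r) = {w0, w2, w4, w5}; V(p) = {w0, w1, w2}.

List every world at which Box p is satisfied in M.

w3, w5

Let φ = Box p. Evaluate φ at each world:
  w0 (successors {w3}): φ is false.
  w1 (successors {w1, w2, w4}): φ is false.
  w2 (successors {w0, w2, w4, w5}): φ is false.
  w3 (successors ∅): φ is true.
  w4 (successors {w3, w5}): φ is false.
  w5 (successors ∅): φ is true.
For instance, at w4:
  At w4: Box p requires p at every successor {w3, w5}.
    p fails at w3, so Box p is false at w4.
Satisfying worlds: {w3, w5}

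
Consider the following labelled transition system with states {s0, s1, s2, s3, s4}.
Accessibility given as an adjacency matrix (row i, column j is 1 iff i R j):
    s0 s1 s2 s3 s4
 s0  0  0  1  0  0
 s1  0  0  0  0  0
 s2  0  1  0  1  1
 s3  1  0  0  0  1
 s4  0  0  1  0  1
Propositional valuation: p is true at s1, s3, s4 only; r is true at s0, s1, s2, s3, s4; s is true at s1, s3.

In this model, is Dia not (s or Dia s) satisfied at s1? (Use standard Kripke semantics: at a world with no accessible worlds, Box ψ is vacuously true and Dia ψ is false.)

At s1: no accessible worlds, so Dia not (s or Dia s) is false.

No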